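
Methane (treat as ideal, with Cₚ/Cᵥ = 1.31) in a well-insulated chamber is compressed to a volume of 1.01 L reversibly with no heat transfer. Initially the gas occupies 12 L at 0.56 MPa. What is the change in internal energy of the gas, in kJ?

ΔU ≈ 25.0 kJ

P₂ = P₁(V₁/V₂)^γ = 0.56×(12/1.01)^(1.31) = 14.33 MPa.
For a reversible adiabat, W_by_gas = (P₁V₁ − P₂V₂)/(γ−1).
W_by = (560000×0.012 − 1.433×10^7×0.00101) / (0.31) = -25010 J.
Q = 0 ⇒ ΔU = −W_by = 25010 J.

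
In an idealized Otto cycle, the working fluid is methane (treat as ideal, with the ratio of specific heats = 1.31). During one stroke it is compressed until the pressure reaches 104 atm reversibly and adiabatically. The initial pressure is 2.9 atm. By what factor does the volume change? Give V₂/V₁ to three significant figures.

V₂/V₁ ≈ 0.0651

From PV^γ = const, V₂/V₁ = (P₁/P₂)^(1/γ).
V₂/V₁ = (2.9/104)^(0.763) = 0.06505.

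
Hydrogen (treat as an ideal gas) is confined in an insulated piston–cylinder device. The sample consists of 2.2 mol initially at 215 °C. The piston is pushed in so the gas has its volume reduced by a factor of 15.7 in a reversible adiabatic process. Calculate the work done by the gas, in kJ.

W ≈ -44.8 kJ

Adiabatic: T₁V₁^(γ−1) = T₂V₂^(γ−1) ⇒ T₂ = T₁ (V₁/V₂)^(γ−1).
γ = 7/5 for a diatomic ideal gas, so γ−1 = 2/5.
T₁ = 215 °C = 488.1 K.
T₂ = 488.1 × 15.7^(2/5) = 1469 K.
Q = 0, so ΔU = W_on_gas = nCᵥΔT with Cᵥ = R/(γ−1) = 20.79 J/(mol·K).
ΔU = 2.2 × 20.79 × (1469 − 488.1) = 44830 J.
Work done by the gas = −ΔU = -44830 J.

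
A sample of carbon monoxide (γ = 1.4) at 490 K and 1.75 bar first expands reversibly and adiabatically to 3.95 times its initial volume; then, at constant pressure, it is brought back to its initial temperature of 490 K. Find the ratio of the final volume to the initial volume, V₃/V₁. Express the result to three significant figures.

Adiabatic step: V₂/V₁ = 3.95; T₂ = T₁·(1/3.95)^(0.4) = 282.9 K.
Isobaric step: V₃/V₂ = T₃/T₂ = 490/282.9.
V₃/V₁ = (V₂/V₁)(V₃/V₂) = 3.95 × (490/282.9) = 6.843.

V₃/V₁ ≈ 6.84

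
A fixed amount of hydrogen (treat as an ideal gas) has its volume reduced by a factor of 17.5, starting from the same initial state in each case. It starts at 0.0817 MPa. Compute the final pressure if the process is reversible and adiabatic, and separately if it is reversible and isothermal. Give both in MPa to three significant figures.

adiabatic: 4.49 MPa; isothermal: 1.43 MPa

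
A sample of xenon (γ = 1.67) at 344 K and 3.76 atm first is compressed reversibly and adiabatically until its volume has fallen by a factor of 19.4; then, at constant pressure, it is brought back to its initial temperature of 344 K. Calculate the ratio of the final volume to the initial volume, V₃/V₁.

Adiabatic step: V₂/V₁ = 0.05155; T₂ = T₁·19.4^(0.67) = 2508 K.
Isobaric step: V₃/V₂ = T₃/T₂ = 344/2508.
V₃/V₁ = (V₂/V₁)(V₃/V₂) = 0.05155 × (344/2508) = 0.007069.

V₃/V₁ ≈ 0.00707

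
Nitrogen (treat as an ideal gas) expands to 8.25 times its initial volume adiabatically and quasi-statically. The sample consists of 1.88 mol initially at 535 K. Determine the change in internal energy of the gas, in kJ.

For a reversible adiabat TV^(γ−1) is constant, so T₂ = T₁ (V₁/V₂)^(γ−1).
γ = 7/5 for a diatomic ideal gas, so γ−1 = 2/5.
T₂ = 535 × (1/8.25)^(2/5) = 230 K.
Q = 0, so ΔU = W_on_gas = nCᵥΔT with Cᵥ = R/(γ−1) = 20.79 J/(mol·K).
ΔU = 1.88 × 20.79 × (230 − 535) = -11920 J.

ΔU ≈ -11.9 kJ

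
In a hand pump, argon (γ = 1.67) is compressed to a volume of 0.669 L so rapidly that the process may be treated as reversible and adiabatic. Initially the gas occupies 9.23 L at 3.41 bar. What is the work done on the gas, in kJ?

W ≈ 22.6 kJ

P₂ = P₁(V₁/V₂)^γ = 3.41×(9.23/0.669)^(1.67) = 273 bar.
For a reversible adiabat, W_by_gas = (P₁V₁ − P₂V₂)/(γ−1).
W_by = (341000×0.00923 − 2.73×10^7×0.000669) / (0.67) = -22560 J.
W_on_gas = −W_by = 22560 J.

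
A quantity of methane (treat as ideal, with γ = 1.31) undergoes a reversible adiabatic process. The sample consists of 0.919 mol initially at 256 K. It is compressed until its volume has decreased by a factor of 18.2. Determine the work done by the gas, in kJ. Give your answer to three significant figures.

W ≈ -9.20 kJ

Adiabatic: T₁V₁^(γ−1) = T₂V₂^(γ−1) ⇒ T₂ = T₁ (V₁/V₂)^(γ−1).
T₂ = 256 × 18.2^(0.31) = 629.3 K.
Q = 0, so ΔU = W_on_gas = nCᵥΔT with Cᵥ = R/(γ−1) = 26.82 J/(mol·K).
ΔU = 0.919 × 26.82 × (629.3 − 256) = 9201 J.
Work done by the gas = −ΔU = -9201 J.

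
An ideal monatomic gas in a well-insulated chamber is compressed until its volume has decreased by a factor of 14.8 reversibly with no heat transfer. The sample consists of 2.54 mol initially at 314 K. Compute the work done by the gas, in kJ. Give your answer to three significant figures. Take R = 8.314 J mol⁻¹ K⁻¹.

W ≈ -50.0 kJ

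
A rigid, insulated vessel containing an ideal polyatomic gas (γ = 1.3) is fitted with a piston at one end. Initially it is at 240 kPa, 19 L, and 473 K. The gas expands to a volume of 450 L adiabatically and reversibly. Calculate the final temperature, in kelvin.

Adiabatic: T₁V₁^(γ−1) = T₂V₂^(γ−1) ⇒ T₂ = T₁ (V₁/V₂)^(γ−1).
T₂ = 473 × (19/450)^(0.3) = 183 K.

T₂ ≈ 183 K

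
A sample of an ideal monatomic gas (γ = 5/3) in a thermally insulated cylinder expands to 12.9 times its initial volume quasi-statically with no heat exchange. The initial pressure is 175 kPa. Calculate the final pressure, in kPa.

P₂ ≈ 2.47 kPa

Since PV^γ is constant along a reversible adiabat, P₂ = P₁ (V₁/V₂)^γ.
P₂ = 175 × (1/12.9)^(5/3) = 2.466 kPa.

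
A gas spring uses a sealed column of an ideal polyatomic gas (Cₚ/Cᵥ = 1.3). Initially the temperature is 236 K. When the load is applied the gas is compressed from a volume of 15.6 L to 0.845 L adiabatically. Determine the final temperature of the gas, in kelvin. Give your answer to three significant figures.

T₂ ≈ 566 K

Adiabatic: T₁V₁^(γ−1) = T₂V₂^(γ−1) ⇒ T₂ = T₁ (V₁/V₂)^(γ−1).
T₂ = 236 × (15.6/0.845)^(0.3) = 566 K.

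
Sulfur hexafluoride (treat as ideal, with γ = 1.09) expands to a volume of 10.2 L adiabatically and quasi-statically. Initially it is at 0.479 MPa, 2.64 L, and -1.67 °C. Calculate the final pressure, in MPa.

Adiabatic: P₁V₁^γ = P₂V₂^γ ⇒ P₂ = P₁ (V₁/V₂)^γ.
P₂ = 0.479 × (2.64/10.2)^(1.09) = 0.1098 MPa.

P₂ ≈ 0.110 MPa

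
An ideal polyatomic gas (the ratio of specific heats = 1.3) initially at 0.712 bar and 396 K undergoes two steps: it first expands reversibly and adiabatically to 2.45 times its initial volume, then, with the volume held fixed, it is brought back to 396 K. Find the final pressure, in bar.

P₃ ≈ 0.291 bar

Adiabatic step (PV^γ = const): P₂ = 0.712×(1/2.45)^(1.3) = 0.2221 bar; T₂ = 396×(1/2.45)^(0.3) = 302.7 K.
Isochoric: P₃ = P₂(T₃/T₂) = 0.2221 × (396/302.7) = 0.2906 bar.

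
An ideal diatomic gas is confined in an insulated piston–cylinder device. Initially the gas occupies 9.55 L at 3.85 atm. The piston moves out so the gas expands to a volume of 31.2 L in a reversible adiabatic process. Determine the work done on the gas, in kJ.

γ = 7/5 for a diatomic ideal gas.
P₂ = P₁(V₁/V₂)^γ = 3.85×(9.55/31.2)^(7/5) = 0.7339 atm.
For a reversible adiabat, W_by_gas = (P₁V₁ − P₂V₂)/(γ−1).
W_by = (390100×0.00955 − 74360×0.0312) / (2/5) = 3513 J.
W_on_gas = −W_by = -3513 J.

W ≈ -3.51 kJ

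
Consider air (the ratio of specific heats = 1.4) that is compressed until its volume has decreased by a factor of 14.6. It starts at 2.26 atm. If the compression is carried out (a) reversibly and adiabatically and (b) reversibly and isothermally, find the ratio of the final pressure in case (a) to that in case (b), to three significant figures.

Isothermal: P_b = P₁(V₁/V₂) = 2.26×14.6.
Adiabatic: P_a = P₁(V₁/V₂)^γ = 2.26×14.6^(1.4).
P_a/P_b = (V₁/V₂)^(γ−1) = 14.6^(0.4) = 2.922.

P_adiabatic / P_isothermal ≈ 2.92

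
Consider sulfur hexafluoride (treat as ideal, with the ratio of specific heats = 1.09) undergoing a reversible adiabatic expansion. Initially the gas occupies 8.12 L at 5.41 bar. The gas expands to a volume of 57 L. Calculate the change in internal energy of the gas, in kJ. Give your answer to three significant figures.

P₂ = P₁(V₁/V₂)^γ = 5.41×(8.12/57)^(1.09) = 0.6467 bar.
For a reversible adiabat, W_by_gas = (P₁V₁ − P₂V₂)/(γ−1).
W_by = (541000×0.00812 − 64670×0.057) / (0.09) = 7852 J.
Q = 0 ⇒ ΔU = −W_by = -7852 J.

ΔU ≈ -7.85 kJ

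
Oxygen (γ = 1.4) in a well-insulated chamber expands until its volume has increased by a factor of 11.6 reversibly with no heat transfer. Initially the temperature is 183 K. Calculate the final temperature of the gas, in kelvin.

T₂ ≈ 68.7 K

For a reversible adiabat TV^(γ−1) is constant, so T₂ = T₁ (V₁/V₂)^(γ−1).
T₂ = 183 × (1/11.6)^(0.4) = 68.65 K.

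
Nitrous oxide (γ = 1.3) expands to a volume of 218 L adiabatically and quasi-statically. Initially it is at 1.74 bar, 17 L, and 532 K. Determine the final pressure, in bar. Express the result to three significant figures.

P₂ ≈ 0.0631 bar

Since PV^γ is constant along a reversible adiabat, P₂ = P₁ (V₁/V₂)^γ.
P₂ = 1.74 × (17/218)^(1.3) = 0.06312 bar.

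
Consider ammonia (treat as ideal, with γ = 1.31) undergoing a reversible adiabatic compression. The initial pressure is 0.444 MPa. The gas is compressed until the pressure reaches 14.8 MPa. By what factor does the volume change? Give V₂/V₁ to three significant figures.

V₂/V₁ ≈ 0.0688

From PV^γ = const, V₂/V₁ = (P₁/P₂)^(1/γ).
V₂/V₁ = (0.444/14.8)^(0.763) = 0.06879.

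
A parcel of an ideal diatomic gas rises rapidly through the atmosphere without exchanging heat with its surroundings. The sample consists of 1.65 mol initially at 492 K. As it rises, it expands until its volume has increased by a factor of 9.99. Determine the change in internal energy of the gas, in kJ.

For a reversible adiabat TV^(γ−1) is constant, so T₂ = T₁ (V₁/V₂)^(γ−1).
γ = 7/5 for a diatomic ideal gas, so γ−1 = 2/5.
T₂ = 492 × (1/9.99)^(2/5) = 195.9 K.
Q = 0, so ΔU = W_on_gas = nCᵥΔT with Cᵥ = R/(γ−1) = 20.79 J/(mol·K).
ΔU = 1.65 × 20.79 × (195.9 − 492) = -10150 J.

ΔU ≈ -10.2 kJ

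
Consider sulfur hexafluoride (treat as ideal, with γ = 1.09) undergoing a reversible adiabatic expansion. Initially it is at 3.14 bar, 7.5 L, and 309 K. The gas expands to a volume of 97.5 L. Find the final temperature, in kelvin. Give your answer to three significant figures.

Adiabatic: T₁V₁^(γ−1) = T₂V₂^(γ−1) ⇒ T₂ = T₁ (V₁/V₂)^(γ−1).
T₂ = 309 × (7.5/97.5)^(0.09) = 245.3 K.

T₂ ≈ 245 K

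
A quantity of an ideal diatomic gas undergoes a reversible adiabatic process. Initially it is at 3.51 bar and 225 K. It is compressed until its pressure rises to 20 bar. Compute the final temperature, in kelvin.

Along an adiabat T P^((1−γ)/γ) is constant, so T₂ = T₁ (P₂/P₁)^((γ−1)/γ).
For a diatomic ideal gas γ = 7/5, so (γ−1)/γ = 2/7.
T₂ = 225 × (20/3.51)^(2/7) = 369.9 K.

T₂ ≈ 370 K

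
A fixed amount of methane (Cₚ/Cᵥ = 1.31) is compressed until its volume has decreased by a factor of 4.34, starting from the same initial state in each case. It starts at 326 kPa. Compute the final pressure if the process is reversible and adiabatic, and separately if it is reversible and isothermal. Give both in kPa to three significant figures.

adiabatic: 2230 kPa; isothermal: 1410 kPa

Isothermal: P₂ = P₁(V₁/V₂) = 326×4.34 = 1415 kPa.
Adiabatic: P₂ = P₁(V₁/V₂)^γ = 326×4.34^(1.31) = 2230 kPa.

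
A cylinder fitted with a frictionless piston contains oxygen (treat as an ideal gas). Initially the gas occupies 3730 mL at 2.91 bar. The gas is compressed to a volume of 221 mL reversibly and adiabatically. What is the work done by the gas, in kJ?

W ≈ -5.69 kJ

γ = 7/5 for a diatomic ideal gas.
P₂ = P₁(V₁/V₂)^γ = 2.91×(3730/221)^(7/5) = 152.1 bar.
For a reversible adiabat, W_by_gas = (P₁V₁ − P₂V₂)/(γ−1).
W_by = (291000×0.00373 − 1.521×10^7×0.000221) / (2/5) = -5690 J.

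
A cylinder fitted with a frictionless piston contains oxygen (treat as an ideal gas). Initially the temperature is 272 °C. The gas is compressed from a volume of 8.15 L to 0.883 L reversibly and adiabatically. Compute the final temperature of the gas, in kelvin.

T₂ ≈ 1330 K

For a reversible adiabat TV^(γ−1) is constant, so T₂ = T₁ (V₁/V₂)^(γ−1).
For a diatomic ideal gas γ = 7/5, so γ−1 = 2/5.
T₁ = 272 °C = 545.1 K.
T₂ = 545.1 × (8.15/0.883)^(2/5) = 1326 K.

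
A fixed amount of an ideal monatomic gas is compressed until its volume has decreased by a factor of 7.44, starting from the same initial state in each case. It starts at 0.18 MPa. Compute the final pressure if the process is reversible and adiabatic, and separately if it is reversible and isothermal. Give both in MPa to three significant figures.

adiabatic: 5.10 MPa; isothermal: 1.34 MPa

For a monatomic ideal gas γ = 5/3.
Isothermal: P₂ = P₁(V₁/V₂) = 0.18×7.44 = 1.339 MPa.
Adiabatic: P₂ = P₁(V₁/V₂)^γ = 0.18×7.44^(5/3) = 5.104 MPa.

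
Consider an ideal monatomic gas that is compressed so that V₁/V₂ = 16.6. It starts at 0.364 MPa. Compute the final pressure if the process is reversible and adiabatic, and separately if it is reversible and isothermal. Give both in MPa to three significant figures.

adiabatic: 39.3 MPa; isothermal: 6.04 MPa

For a monatomic ideal gas γ = 5/3.
Isothermal: P₂ = P₁(V₁/V₂) = 0.364×16.6 = 6.042 MPa.
Adiabatic: P₂ = P₁(V₁/V₂)^γ = 0.364×16.6^(5/3) = 39.32 MPa.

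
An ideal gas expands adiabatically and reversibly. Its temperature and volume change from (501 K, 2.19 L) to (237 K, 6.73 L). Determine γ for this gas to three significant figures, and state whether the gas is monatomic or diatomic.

γ ≈ 1.67; monatomic

TV^(γ−1) = const ⇒ γ − 1 = ln(T₂/T₁) / ln(V₁/V₂).
γ = 1 + ln(237/501) / ln(2.19/6.73) = 1.667.
γ ≈ 1.67 is close to 5/3, so the gas is monatomic.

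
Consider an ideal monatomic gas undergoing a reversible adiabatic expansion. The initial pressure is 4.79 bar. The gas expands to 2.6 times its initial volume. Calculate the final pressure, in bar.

P₂ ≈ 0.974 bar

Since PV^γ is constant along a reversible adiabat, P₂ = P₁ (V₁/V₂)^γ.
For a monatomic ideal gas γ = 5/3.
P₂ = 4.79 × (1/2.6)^(5/3) = 0.9743 bar.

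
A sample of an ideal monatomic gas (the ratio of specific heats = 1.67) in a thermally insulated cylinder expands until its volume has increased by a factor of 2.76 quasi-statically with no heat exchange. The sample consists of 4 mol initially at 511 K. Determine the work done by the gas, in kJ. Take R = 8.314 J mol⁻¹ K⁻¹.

W ≈ 12.5 kJ

Adiabatic: T₁V₁^(γ−1) = T₂V₂^(γ−1) ⇒ T₂ = T₁ (V₁/V₂)^(γ−1).
T₂ = 511 × (1/2.76)^(0.67) = 258.8 K.
Q = 0, so ΔU = W_on_gas = nCᵥΔT with Cᵥ = R/(γ−1) = 12.41 J/(mol·K).
ΔU = 4 × 12.41 × (258.8 − 511) = -12520 J.
Work done by the gas = −ΔU = 12520 J.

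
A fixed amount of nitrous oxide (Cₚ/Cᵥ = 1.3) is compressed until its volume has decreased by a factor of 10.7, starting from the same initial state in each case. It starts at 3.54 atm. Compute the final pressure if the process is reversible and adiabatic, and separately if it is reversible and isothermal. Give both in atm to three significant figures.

Isothermal: P₂ = P₁(V₁/V₂) = 3.54×10.7 = 37.88 atm.
Adiabatic: P₂ = P₁(V₁/V₂)^γ = 3.54×10.7^(1.3) = 77.13 atm.

adiabatic: 77.1 atm; isothermal: 37.9 atm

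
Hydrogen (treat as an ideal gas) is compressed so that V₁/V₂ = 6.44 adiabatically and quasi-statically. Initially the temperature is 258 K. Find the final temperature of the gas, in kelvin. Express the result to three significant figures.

T₂ ≈ 543 K

For a reversible adiabat TV^(γ−1) is constant, so T₂ = T₁ (V₁/V₂)^(γ−1).
For a diatomic ideal gas γ = 7/5, so γ−1 = 2/5.
T₂ = 258 × 6.44^(2/5) = 543.5 K.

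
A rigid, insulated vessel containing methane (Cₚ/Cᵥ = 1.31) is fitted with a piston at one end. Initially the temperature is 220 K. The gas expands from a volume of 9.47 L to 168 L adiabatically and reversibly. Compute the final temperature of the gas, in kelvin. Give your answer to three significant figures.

Adiabatic: T₁V₁^(γ−1) = T₂V₂^(γ−1) ⇒ T₂ = T₁ (V₁/V₂)^(γ−1).
T₂ = 220 × (9.47/168)^(0.31) = 90.21 K.

T₂ ≈ 90.2 K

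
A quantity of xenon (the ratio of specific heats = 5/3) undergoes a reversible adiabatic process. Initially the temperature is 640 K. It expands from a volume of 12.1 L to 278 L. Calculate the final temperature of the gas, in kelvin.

Adiabatic: T₁V₁^(γ−1) = T₂V₂^(γ−1) ⇒ T₂ = T₁ (V₁/V₂)^(γ−1).
T₂ = 640 × (12.1/278)^(2/3) = 79.19 K.

T₂ ≈ 79.2 K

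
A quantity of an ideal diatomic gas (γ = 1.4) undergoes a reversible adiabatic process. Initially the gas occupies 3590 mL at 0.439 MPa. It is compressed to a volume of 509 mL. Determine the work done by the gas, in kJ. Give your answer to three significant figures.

W ≈ -4.67 kJ

P₂ = P₁(V₁/V₂)^γ = 0.439×(3590/509)^(1.4) = 6.764 MPa.
For a reversible adiabat, W_by_gas = (P₁V₁ − P₂V₂)/(γ−1).
W_by = (439000×0.00359 − 6.764×10^6×0.000509) / (0.4) = -4667 J.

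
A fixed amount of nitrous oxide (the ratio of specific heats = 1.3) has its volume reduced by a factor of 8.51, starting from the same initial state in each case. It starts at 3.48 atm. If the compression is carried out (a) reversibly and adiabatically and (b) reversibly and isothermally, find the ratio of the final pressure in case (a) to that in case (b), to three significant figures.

P_adiabatic / P_isothermal ≈ 1.90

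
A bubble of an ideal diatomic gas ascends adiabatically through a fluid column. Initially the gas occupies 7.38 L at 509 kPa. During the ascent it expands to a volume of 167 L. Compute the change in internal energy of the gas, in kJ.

ΔU ≈ -6.69 kJ

γ = 7/5 for a diatomic ideal gas.
P₂ = P₁(V₁/V₂)^γ = 509×(7.38/167)^(7/5) = 6.459 kPa.
For a reversible adiabat, W_by_gas = (P₁V₁ − P₂V₂)/(γ−1).
W_by = (509000×0.00738 − 6459×0.167) / (2/5) = 6694 J.
Q = 0 ⇒ ΔU = −W_by = -6694 J.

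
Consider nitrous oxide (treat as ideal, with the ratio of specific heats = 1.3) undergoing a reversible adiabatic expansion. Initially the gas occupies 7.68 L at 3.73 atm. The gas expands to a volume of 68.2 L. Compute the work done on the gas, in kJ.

W ≈ -4.65 kJ

P₂ = P₁(V₁/V₂)^γ = 3.73×(7.68/68.2)^(1.3) = 0.2182 atm.
For a reversible adiabat, W_by_gas = (P₁V₁ − P₂V₂)/(γ−1).
W_by = (377900×0.00768 − 22100×0.0682) / (0.3) = 4650 J.
W_on_gas = −W_by = -4650 J.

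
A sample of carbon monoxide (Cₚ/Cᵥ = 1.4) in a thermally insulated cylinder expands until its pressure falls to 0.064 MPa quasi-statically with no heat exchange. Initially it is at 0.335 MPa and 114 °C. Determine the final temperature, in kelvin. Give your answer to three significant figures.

Along an adiabat T P^((1−γ)/γ) is constant, so T₂ = T₁ (P₂/P₁)^((γ−1)/γ).
T₁ = 114 °C = 387.1 K.
T₂ = 387.1 × (0.064/0.335)^(0.286) = 241.3 K.

T₂ ≈ 241 K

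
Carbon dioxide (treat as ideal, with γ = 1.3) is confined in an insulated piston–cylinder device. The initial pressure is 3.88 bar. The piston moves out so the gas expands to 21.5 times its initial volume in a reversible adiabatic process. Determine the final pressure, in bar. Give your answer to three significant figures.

Since PV^γ is constant along a reversible adiabat, P₂ = P₁ (V₁/V₂)^γ.
P₂ = 3.88 × (1/21.5)^(1.3) = 0.07189 bar.

P₂ ≈ 0.0719 bar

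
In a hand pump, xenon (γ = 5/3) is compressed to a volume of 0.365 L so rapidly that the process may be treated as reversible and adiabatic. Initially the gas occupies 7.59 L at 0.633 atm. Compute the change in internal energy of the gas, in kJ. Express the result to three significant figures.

P₂ = P₁(V₁/V₂)^γ = 0.633×(7.59/0.365)^(5/3) = 99.54 atm.
For a reversible adiabat, W_by_gas = (P₁V₁ − P₂V₂)/(γ−1).
W_by = (64140×0.00759 − 1.009×10^7×0.000365) / (2/3) = -4792 J.
Q = 0 ⇒ ΔU = −W_by = 4792 J.

ΔU ≈ 4.79 kJ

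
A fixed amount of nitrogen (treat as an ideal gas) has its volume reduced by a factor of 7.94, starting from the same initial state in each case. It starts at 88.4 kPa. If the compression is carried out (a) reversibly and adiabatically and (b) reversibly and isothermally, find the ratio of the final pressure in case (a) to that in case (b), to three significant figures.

P_adiabatic / P_isothermal ≈ 2.29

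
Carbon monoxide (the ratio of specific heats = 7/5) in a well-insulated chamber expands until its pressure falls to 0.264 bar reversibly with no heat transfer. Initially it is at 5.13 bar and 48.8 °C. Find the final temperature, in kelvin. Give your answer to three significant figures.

Adiabatic: T₂/T₁ = (P₂/P₁)^((γ−1)/γ).
T₁ = 48.8 °C = 321.9 K.
T₂ = 321.9 × (0.264/5.13)^(2/7) = 137.9 K.

T₂ ≈ 138 K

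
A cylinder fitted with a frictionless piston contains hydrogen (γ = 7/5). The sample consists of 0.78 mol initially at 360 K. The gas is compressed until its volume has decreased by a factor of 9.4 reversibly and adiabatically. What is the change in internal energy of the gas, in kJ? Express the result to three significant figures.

ΔU ≈ 8.47 kJ

Adiabatic: T₁V₁^(γ−1) = T₂V₂^(γ−1) ⇒ T₂ = T₁ (V₁/V₂)^(γ−1).
T₂ = 360 × 9.4^(2/5) = 882.2 K.
Q = 0, so ΔU = W_on_gas = nCᵥΔT with Cᵥ = R/(γ−1) = 20.79 J/(mol·K).
ΔU = 0.78 × 20.79 × (882.2 − 360) = 8466 J.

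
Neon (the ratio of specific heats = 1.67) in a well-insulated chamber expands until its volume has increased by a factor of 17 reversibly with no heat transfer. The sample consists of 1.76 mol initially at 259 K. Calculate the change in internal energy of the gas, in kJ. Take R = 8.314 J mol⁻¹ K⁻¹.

For a reversible adiabat TV^(γ−1) is constant, so T₂ = T₁ (V₁/V₂)^(γ−1).
T₂ = 259 × (1/17)^(0.67) = 38.81 K.
Q = 0, so ΔU = W_on_gas = nCᵥΔT with Cᵥ = R/(γ−1) = 12.41 J/(mol·K).
ΔU = 1.76 × 12.41 × (38.81 − 259) = -4809 J.

ΔU ≈ -4.81 kJ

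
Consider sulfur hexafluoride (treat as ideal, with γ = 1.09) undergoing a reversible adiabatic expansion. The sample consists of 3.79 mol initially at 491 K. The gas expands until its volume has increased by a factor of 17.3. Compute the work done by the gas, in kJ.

W ≈ 38.9 kJ

For a reversible adiabat TV^(γ−1) is constant, so T₂ = T₁ (V₁/V₂)^(γ−1).
T₂ = 491 × (1/17.3)^(0.09) = 379.9 K.
Q = 0, so ΔU = W_on_gas = nCᵥΔT with Cᵥ = R/(γ−1) = 92.38 J/(mol·K).
ΔU = 3.79 × 92.38 × (379.9 − 491) = -38900 J.
Work done by the gas = −ΔU = 38900 J.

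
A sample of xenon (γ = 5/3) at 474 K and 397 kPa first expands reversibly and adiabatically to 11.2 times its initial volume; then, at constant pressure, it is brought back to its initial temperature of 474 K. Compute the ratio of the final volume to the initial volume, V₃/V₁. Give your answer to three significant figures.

V₃/V₁ ≈ 56.1

Adiabatic step: V₂/V₁ = 11.2; T₂ = T₁·(1/11.2)^(2/3) = 94.69 K.
Isobaric step: V₃/V₂ = T₃/T₂ = 474/94.69.
V₃/V₁ = (V₂/V₁)(V₃/V₂) = 11.2 × (474/94.69) = 56.07.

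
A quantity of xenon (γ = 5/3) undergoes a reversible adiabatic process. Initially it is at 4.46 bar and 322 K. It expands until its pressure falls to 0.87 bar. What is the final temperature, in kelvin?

Along an adiabat T P^((1−γ)/γ) is constant, so T₂ = T₁ (P₂/P₁)^((γ−1)/γ).
T₂ = 322 × (0.87/4.46)^(2/5) = 167.5 K.

T₂ ≈ 167 K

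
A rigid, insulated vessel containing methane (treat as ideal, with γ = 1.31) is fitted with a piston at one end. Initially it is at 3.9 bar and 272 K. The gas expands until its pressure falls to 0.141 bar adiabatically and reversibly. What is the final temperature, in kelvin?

Adiabatic: T₂/T₁ = (P₂/P₁)^((γ−1)/γ).
T₂ = 272 × (0.141/3.9)^(0.237) = 124 K.

T₂ ≈ 124 K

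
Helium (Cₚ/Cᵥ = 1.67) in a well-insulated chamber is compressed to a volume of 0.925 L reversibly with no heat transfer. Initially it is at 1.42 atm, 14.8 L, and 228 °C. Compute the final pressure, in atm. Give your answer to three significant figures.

P₂ ≈ 146 atm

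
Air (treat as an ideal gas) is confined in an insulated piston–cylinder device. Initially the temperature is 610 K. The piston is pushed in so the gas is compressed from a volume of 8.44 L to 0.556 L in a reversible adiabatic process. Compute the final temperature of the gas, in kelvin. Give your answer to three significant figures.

For a reversible adiabat TV^(γ−1) is constant, so T₂ = T₁ (V₁/V₂)^(γ−1).
For a diatomic ideal gas γ = 7/5, so γ−1 = 2/5.
T₂ = 610 × (8.44/0.556)^(2/5) = 1811 K.

T₂ ≈ 1810 K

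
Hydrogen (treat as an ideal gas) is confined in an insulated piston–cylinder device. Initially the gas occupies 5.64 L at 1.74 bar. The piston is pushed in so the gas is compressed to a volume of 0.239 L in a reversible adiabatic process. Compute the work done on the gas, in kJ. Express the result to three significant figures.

W ≈ 6.23 kJ

γ = 7/5 for a diatomic ideal gas.
P₂ = P₁(V₁/V₂)^γ = 1.74×(5.64/0.239)^(7/5) = 145.4 bar.
For a reversible adiabat, W_by_gas = (P₁V₁ − P₂V₂)/(γ−1).
W_by = (174000×0.00564 − 1.454×10^7×0.000239) / (2/5) = -6235 J.
W_on_gas = −W_by = 6235 J.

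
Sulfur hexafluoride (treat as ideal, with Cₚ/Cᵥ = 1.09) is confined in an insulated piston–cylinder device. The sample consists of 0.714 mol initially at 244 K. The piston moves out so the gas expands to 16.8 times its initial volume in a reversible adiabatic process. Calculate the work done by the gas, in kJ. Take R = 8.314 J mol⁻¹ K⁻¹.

For a reversible adiabat TV^(γ−1) is constant, so T₂ = T₁ (V₁/V₂)^(γ−1).
T₂ = 244 × (1/16.8)^(0.09) = 189.3 K.
Q = 0, so ΔU = W_on_gas = nCᵥΔT with Cᵥ = R/(γ−1) = 92.38 J/(mol·K).
ΔU = 0.714 × 92.38 × (189.3 − 244) = -3609 J.
Work done by the gas = −ΔU = 3609 J.

W ≈ 3.61 kJ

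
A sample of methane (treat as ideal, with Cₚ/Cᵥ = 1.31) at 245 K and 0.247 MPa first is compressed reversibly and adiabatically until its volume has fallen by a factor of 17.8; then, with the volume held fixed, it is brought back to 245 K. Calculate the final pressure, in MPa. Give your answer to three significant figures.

Adiabatic step (PV^γ = const): P₂ = 0.247×17.8^(1.31) = 10.73 MPa; T₂ = 245×17.8^(0.31) = 598.1 K.
Isochoric: P₃ = P₂(T₃/T₂) = 10.73 × (245/598.1) = 4.397 MPa.

P₃ ≈ 4.40 MPa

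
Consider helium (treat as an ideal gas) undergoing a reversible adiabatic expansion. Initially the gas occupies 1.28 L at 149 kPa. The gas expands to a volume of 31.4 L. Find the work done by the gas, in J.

γ = 5/3 for a monatomic ideal gas.
P₂ = P₁(V₁/V₂)^γ = 149×(1.28/31.4)^(5/3) = 0.7194 kPa.
For a reversible adiabat, W_by_gas = (P₁V₁ − P₂V₂)/(γ−1).
W_by = (149000×0.00128 − 719.4×0.0314) / (2/3) = 252.2 J.

W ≈ 252 J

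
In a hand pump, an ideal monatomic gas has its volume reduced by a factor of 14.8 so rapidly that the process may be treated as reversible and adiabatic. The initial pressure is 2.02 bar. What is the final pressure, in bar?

Since PV^γ is constant along a reversible adiabat, P₂ = P₁ (V₁/V₂)^γ.
For a monatomic ideal gas γ = 5/3.
P₂ = 2.02 × 14.8^(5/3) = 180.2 bar.

P₂ ≈ 180 bar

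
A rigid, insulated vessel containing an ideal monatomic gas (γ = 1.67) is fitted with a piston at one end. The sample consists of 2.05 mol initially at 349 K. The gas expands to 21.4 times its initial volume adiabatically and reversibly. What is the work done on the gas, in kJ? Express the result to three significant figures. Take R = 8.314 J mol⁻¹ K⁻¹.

For a reversible adiabat TV^(γ−1) is constant, so T₂ = T₁ (V₁/V₂)^(γ−1).
T₂ = 349 × (1/21.4)^(0.67) = 44.82 K.
Q = 0, so ΔU = W_on_gas = nCᵥΔT with Cᵥ = R/(γ−1) = 12.41 J/(mol·K).
ΔU = 2.05 × 12.41 × (44.82 − 349) = -7738 J.

W ≈ -7.74 kJ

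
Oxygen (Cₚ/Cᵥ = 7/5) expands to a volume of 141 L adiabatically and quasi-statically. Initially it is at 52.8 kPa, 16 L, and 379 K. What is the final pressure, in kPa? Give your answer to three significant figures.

P₂ ≈ 2.51 kPa

Since PV^γ is constant along a reversible adiabat, P₂ = P₁ (V₁/V₂)^γ.
P₂ = 52.8 × (16/141)^(7/5) = 2.509 kPa.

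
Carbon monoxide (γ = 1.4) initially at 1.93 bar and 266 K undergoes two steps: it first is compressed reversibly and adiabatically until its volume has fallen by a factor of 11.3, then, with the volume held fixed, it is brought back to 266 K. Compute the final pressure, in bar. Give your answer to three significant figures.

P₃ ≈ 21.8 bar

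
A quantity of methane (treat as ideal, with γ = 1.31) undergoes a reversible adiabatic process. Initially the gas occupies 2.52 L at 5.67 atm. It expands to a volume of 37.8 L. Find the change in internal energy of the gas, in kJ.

ΔU ≈ -2.65 kJ

P₂ = P₁(V₁/V₂)^γ = 5.67×(2.52/37.8)^(1.31) = 0.1633 atm.
For a reversible adiabat, W_by_gas = (P₁V₁ − P₂V₂)/(γ−1).
W_by = (574500×0.00252 − 16540×0.0378) / (0.31) = 2653 J.
Q = 0 ⇒ ΔU = −W_by = -2653 J.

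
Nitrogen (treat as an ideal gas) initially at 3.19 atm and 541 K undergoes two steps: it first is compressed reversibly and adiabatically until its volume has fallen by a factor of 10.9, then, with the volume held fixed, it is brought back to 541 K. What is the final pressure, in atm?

For a diatomic ideal gas γ = 7/5.
Adiabatic step (PV^γ = const): P₂ = 3.19×10.9^(7/5) = 90.4 atm; T₂ = 541×10.9^(2/5) = 1407 K.
Isochoric: P₃ = P₂(T₃/T₂) = 90.4 × (541/1407) = 34.77 atm.

P₃ ≈ 34.8 atm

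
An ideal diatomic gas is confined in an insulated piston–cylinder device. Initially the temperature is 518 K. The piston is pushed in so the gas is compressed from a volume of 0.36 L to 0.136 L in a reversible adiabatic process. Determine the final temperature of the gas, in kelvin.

Adiabatic: T₁V₁^(γ−1) = T₂V₂^(γ−1) ⇒ T₂ = T₁ (V₁/V₂)^(γ−1).
For a diatomic ideal gas γ = 7/5, so γ−1 = 2/5.
T₂ = 518 × (0.36/0.136)^(2/5) = 764.6 K.

T₂ ≈ 765 K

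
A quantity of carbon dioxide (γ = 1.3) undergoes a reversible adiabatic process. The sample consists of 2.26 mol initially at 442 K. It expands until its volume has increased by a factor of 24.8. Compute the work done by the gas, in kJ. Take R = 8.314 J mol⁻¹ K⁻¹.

For a reversible adiabat TV^(γ−1) is constant, so T₂ = T₁ (V₁/V₂)^(γ−1).
T₂ = 442 × (1/24.8)^(0.3) = 168.7 K.
Q = 0, so ΔU = W_on_gas = nCᵥΔT with Cᵥ = R/(γ−1) = 27.71 J/(mol·K).
ΔU = 2.26 × 27.71 × (168.7 − 442) = -17120 J.
Work done by the gas = −ΔU = 17120 J.

W ≈ 17.1 kJ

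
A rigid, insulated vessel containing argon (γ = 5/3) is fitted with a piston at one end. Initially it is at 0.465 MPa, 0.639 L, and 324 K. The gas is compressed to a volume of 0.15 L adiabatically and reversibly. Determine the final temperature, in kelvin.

T₂ ≈ 851 K

For a reversible adiabat TV^(γ−1) is constant, so T₂ = T₁ (V₁/V₂)^(γ−1).
T₂ = 324 × (0.639/0.15)^(2/3) = 851.4 K.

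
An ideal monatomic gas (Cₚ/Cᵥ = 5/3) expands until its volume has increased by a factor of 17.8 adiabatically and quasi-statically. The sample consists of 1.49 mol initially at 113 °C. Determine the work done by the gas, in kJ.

W ≈ 6.12 kJ

Adiabatic: T₁V₁^(γ−1) = T₂V₂^(γ−1) ⇒ T₂ = T₁ (V₁/V₂)^(γ−1).
T₁ = 113 °C = 386.1 K.
T₂ = 386.1 × (1/17.8)^(2/3) = 56.64 K.
Q = 0, so ΔU = W_on_gas = nCᵥΔT with Cᵥ = R/(γ−1) = 12.47 J/(mol·K).
ΔU = 1.49 × 12.47 × (56.64 − 386.1) = -6123 J.
Work done by the gas = −ΔU = 6123 J.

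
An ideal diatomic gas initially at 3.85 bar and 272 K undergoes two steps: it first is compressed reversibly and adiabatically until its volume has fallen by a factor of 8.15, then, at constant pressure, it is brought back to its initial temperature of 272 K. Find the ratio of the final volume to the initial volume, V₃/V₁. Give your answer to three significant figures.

For a diatomic ideal gas γ = 7/5.
Adiabatic step: V₂/V₁ = 0.1227; T₂ = T₁·8.15^(2/5) = 629.6 K.
Isobaric step: V₃/V₂ = T₃/T₂ = 272/629.6.
V₃/V₁ = (V₂/V₁)(V₃/V₂) = 0.1227 × (272/629.6) = 0.05301.

V₃/V₁ ≈ 0.0530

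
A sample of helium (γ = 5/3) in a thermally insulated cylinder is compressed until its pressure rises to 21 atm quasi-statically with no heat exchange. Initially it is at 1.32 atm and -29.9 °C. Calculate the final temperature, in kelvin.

T₂ ≈ 736 K

Adiabatic: T₂/T₁ = (P₂/P₁)^((γ−1)/γ).
T₁ = -29.9 °C = 243.2 K.
T₂ = 243.2 × (21/1.32)^(2/5) = 735.7 K.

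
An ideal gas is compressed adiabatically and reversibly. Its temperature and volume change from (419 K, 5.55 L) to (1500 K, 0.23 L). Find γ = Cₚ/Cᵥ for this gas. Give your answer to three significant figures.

γ ≈ 1.40

TV^(γ−1) = const ⇒ γ − 1 = ln(T₂/T₁) / ln(V₁/V₂).
γ = 1 + ln(1500/419) / ln(5.55/0.23) = 1.401.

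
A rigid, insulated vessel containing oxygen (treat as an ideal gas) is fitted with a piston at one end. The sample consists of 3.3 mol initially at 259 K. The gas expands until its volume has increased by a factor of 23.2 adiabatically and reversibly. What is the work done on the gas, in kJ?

W ≈ -12.7 kJ

For a reversible adiabat TV^(γ−1) is constant, so T₂ = T₁ (V₁/V₂)^(γ−1).
γ = 7/5 for a diatomic ideal gas, so γ−1 = 2/5.
T₂ = 259 × (1/23.2)^(2/5) = 73.64 K.
Q = 0, so ΔU = W_on_gas = nCᵥΔT with Cᵥ = R/(γ−1) = 20.79 J/(mol·K).
ΔU = 3.3 × 20.79 × (73.64 − 259) = -12710 J.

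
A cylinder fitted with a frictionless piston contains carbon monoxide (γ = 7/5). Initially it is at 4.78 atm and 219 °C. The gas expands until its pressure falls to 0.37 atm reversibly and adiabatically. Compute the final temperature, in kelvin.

T₂ ≈ 237 K

Along an adiabat T P^((1−γ)/γ) is constant, so T₂ = T₁ (P₂/P₁)^((γ−1)/γ).
T₁ = 219 °C = 492.1 K.
T₂ = 492.1 × (0.37/4.78)^(2/7) = 236.9 K.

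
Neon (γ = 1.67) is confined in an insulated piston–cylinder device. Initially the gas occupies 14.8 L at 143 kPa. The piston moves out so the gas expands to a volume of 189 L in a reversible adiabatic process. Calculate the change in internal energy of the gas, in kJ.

P₂ = P₁(V₁/V₂)^γ = 143×(14.8/189)^(1.67) = 2.032 kPa.
For a reversible adiabat, W_by_gas = (P₁V₁ − P₂V₂)/(γ−1).
W_by = (143000×0.0148 − 2032×0.189) / (0.67) = 2586 J.
Q = 0 ⇒ ΔU = −W_by = -2586 J.

ΔU ≈ -2.59 kJ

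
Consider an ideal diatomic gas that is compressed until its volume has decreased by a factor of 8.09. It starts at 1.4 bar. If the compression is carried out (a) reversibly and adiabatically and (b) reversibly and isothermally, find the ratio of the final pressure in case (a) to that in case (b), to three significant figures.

P_adiabatic / P_isothermal ≈ 2.31

For a diatomic ideal gas γ = 7/5.
Isothermal: P_b = P₁(V₁/V₂) = 1.4×8.09.
Adiabatic: P_a = P₁(V₁/V₂)^γ = 1.4×8.09^(7/5).
P_a/P_b = (V₁/V₂)^(γ−1) = 8.09^(2/5) = 2.308.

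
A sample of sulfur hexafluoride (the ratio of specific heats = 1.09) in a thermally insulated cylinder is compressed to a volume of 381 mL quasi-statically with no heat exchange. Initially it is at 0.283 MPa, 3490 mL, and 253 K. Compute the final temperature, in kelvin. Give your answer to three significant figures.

For a reversible adiabat TV^(γ−1) is constant, so T₂ = T₁ (V₁/V₂)^(γ−1).
T₂ = 253 × (3490/381)^(0.09) = 308.8 K.

T₂ ≈ 309 K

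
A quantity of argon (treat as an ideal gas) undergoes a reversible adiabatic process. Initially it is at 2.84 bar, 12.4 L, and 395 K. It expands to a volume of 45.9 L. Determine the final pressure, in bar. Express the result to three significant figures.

P₂ ≈ 0.321 bar

Adiabatic: P₁V₁^γ = P₂V₂^γ ⇒ P₂ = P₁ (V₁/V₂)^γ.
γ = 5/3 for a monatomic ideal gas.
P₂ = 2.84 × (12.4/45.9)^(5/3) = 0.3206 bar.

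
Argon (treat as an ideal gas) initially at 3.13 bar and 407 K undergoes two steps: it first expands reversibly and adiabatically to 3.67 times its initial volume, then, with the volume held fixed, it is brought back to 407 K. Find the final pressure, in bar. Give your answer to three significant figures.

P₃ ≈ 0.853 bar

For a monatomic ideal gas γ = 5/3.
Adiabatic step (PV^γ = const): P₂ = 3.13×(1/3.67)^(5/3) = 0.3585 bar; T₂ = 407×(1/3.67)^(2/3) = 171.1 K.
Isochoric: P₃ = P₂(T₃/T₂) = 0.3585 × (407/171.1) = 0.8529 bar.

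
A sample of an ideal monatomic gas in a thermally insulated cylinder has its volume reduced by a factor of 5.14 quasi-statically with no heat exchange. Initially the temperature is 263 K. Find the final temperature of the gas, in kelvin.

Adiabatic: T₁V₁^(γ−1) = T₂V₂^(γ−1) ⇒ T₂ = T₁ (V₁/V₂)^(γ−1).
For a monatomic ideal gas γ = 5/3, so γ−1 = 2/3.
T₂ = 263 × 5.14^(2/3) = 783.3 K.

T₂ ≈ 783 K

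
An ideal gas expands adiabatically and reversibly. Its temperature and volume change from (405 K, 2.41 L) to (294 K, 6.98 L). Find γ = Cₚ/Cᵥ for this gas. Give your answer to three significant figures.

TV^(γ−1) = const ⇒ γ − 1 = ln(T₂/T₁) / ln(V₁/V₂).
γ = 1 + ln(294/405) / ln(2.41/6.98) = 1.301.

γ ≈ 1.30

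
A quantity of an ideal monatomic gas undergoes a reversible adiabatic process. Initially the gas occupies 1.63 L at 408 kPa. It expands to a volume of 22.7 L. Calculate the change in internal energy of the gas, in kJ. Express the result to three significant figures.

ΔU ≈ -0.825 kJ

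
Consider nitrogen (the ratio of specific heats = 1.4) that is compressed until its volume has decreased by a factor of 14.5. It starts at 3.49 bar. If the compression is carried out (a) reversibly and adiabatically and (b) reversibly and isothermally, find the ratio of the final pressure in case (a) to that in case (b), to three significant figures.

P_adiabatic / P_isothermal ≈ 2.91

Isothermal: P_b = P₁(V₁/V₂) = 3.49×14.5.
Adiabatic: P_a = P₁(V₁/V₂)^γ = 3.49×14.5^(1.4).
P_a/P_b = (V₁/V₂)^(γ−1) = 14.5^(0.4) = 2.914.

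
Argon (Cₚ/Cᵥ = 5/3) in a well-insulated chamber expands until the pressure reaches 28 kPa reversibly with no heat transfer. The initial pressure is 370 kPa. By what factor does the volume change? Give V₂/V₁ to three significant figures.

V₂/V₁ ≈ 4.71

From PV^γ = const, V₂/V₁ = (P₁/P₂)^(1/γ).
V₂/V₁ = (370/28)^(3/5) = 4.706.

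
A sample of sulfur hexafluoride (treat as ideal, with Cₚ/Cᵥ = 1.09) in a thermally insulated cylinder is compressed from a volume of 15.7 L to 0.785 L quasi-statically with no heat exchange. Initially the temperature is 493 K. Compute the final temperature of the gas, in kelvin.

T₂ ≈ 646 K

For a reversible adiabat TV^(γ−1) is constant, so T₂ = T₁ (V₁/V₂)^(γ−1).
T₂ = 493 × (15.7/0.785)^(0.09) = 645.6 K.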